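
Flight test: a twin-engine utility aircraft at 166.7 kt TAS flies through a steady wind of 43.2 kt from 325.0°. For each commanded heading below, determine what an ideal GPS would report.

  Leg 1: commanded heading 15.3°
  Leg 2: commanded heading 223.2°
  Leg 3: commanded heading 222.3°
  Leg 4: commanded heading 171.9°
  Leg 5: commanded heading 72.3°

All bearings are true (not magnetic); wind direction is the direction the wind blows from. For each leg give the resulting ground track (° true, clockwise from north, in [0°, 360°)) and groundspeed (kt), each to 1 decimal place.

Leg 1: heading 15.3°; drift +13.4° → track 28.7°, groundspeed 143.0 kt
Leg 2: heading 223.2°; drift -13.5° → track 209.7°, groundspeed 180.6 kt
Leg 3: heading 222.3°; drift -13.5° → track 208.8°, groundspeed 181.2 kt
Leg 4: heading 171.9°; drift -5.4° → track 166.5°, groundspeed 206.2 kt
Leg 5: heading 72.3°; drift +12.9° → track 85.2°, groundspeed 184.2 kt

Leg 1: track=28.7°, groundspeed=143.0 kt
Leg 2: track=209.7°, groundspeed=180.6 kt
Leg 3: track=208.8°, groundspeed=181.2 kt
Leg 4: track=166.5°, groundspeed=206.2 kt
Leg 5: track=85.2°, groundspeed=184.2 kt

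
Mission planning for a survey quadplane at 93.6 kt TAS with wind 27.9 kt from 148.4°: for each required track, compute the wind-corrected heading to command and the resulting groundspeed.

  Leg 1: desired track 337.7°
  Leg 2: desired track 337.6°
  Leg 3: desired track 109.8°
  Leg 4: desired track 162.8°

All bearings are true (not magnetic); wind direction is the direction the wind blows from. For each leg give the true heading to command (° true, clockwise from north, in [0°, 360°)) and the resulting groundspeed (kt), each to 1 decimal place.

Leg 1: heading=340.5°, groundspeed=121.0 kt
Leg 2: heading=340.3°, groundspeed=121.0 kt
Leg 3: heading=120.5°, groundspeed=70.2 kt
Leg 4: heading=158.5°, groundspeed=66.3 kt

Leg 1: desired track 337.7°; wind correction +2.8° → command heading 340.5°, groundspeed 121.0 kt
Leg 2: desired track 337.6°; wind correction +2.7° → command heading 340.3°, groundspeed 121.0 kt
Leg 3: desired track 109.8°; wind correction +10.7° → command heading 120.5°, groundspeed 70.2 kt
Leg 4: desired track 162.8°; wind correction -4.3° → command heading 158.5°, groundspeed 66.3 kt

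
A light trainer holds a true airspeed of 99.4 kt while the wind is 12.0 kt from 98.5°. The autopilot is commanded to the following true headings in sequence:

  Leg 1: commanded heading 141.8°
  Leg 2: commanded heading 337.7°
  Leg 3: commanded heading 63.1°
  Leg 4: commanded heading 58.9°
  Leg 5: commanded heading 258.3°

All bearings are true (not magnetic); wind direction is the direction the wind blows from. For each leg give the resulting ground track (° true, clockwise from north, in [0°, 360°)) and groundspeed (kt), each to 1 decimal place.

Leg 1: track=147.0°, groundspeed=91.0 kt
Leg 2: track=332.1°, groundspeed=106.0 kt
Leg 3: track=58.7°, groundspeed=89.9 kt
Leg 4: track=54.1°, groundspeed=90.5 kt
Leg 5: track=260.4°, groundspeed=110.7 kt

Leg 1: heading 141.8°; drift +5.2° → track 147.0°, groundspeed 91.0 kt
Leg 2: heading 337.7°; drift -5.6° → track 332.1°, groundspeed 106.0 kt
Leg 3: heading 63.1°; drift -4.4° → track 58.7°, groundspeed 89.9 kt
Leg 4: heading 58.9°; drift -4.8° → track 54.1°, groundspeed 90.5 kt
Leg 5: heading 258.3°; drift +2.1° → track 260.4°, groundspeed 110.7 kt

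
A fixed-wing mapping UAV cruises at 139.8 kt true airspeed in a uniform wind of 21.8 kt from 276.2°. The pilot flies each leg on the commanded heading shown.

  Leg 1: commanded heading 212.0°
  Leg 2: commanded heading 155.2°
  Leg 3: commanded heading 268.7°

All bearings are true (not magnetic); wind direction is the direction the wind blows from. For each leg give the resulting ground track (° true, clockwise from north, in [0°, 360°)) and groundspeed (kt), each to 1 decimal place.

Leg 1: track=203.4°, groundspeed=131.8 kt
Leg 2: track=148.1°, groundspeed=152.2 kt
Leg 3: track=267.3°, groundspeed=118.2 kt

Leg 1: heading 212.0°; drift -8.6° → track 203.4°, groundspeed 131.8 kt
Leg 2: heading 155.2°; drift -7.1° → track 148.1°, groundspeed 152.2 kt
Leg 3: heading 268.7°; drift -1.4° → track 267.3°, groundspeed 118.2 kt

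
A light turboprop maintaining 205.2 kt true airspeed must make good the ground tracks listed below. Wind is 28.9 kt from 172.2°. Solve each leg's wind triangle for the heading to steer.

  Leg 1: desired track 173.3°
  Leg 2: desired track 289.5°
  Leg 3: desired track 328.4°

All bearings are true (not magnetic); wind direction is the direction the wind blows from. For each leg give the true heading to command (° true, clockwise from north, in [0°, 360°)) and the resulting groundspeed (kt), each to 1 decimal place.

Leg 1: heading=173.1°, groundspeed=176.3 kt
Leg 2: heading=282.3°, groundspeed=216.8 kt
Leg 3: heading=325.1°, groundspeed=231.3 kt

Leg 1: desired track 173.3°; wind correction -0.2° → command heading 173.1°, groundspeed 176.3 kt
Leg 2: desired track 289.5°; wind correction -7.2° → command heading 282.3°, groundspeed 216.8 kt
Leg 3: desired track 328.4°; wind correction -3.3° → command heading 325.1°, groundspeed 231.3 kt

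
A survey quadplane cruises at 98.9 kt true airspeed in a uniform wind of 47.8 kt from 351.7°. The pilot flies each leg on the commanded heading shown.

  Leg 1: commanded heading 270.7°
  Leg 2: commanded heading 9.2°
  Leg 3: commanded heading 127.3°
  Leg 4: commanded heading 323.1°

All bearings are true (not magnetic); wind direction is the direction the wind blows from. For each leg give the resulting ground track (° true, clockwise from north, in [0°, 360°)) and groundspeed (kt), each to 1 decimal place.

Leg 1: heading 270.7°; drift -27.3° → track 243.4°, groundspeed 102.9 kt
Leg 2: heading 9.2°; drift +15.1° → track 24.3°, groundspeed 55.2 kt
Leg 3: heading 127.3°; drift +14.1° → track 141.4°, groundspeed 137.2 kt
Leg 4: heading 323.1°; drift -21.9° → track 301.2°, groundspeed 61.4 kt

Leg 1: track=243.4°, groundspeed=102.9 kt
Leg 2: track=24.3°, groundspeed=55.2 kt
Leg 3: track=141.4°, groundspeed=137.2 kt
Leg 4: track=301.2°, groundspeed=61.4 kt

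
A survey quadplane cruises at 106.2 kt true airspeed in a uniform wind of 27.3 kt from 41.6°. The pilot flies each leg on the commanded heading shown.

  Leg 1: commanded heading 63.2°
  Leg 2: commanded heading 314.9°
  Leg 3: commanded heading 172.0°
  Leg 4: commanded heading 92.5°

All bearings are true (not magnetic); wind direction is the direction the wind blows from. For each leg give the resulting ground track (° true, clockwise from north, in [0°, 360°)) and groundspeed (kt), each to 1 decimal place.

Leg 1: track=70.3°, groundspeed=81.4 kt
Leg 2: track=300.3°, groundspeed=108.1 kt
Leg 3: track=181.5°, groundspeed=125.6 kt
Leg 4: track=105.9°, groundspeed=91.5 kt

Leg 1: heading 63.2°; drift +7.1° → track 70.3°, groundspeed 81.4 kt
Leg 2: heading 314.9°; drift -14.6° → track 300.3°, groundspeed 108.1 kt
Leg 3: heading 172.0°; drift +9.5° → track 181.5°, groundspeed 125.6 kt
Leg 4: heading 92.5°; drift +13.4° → track 105.9°, groundspeed 91.5 kt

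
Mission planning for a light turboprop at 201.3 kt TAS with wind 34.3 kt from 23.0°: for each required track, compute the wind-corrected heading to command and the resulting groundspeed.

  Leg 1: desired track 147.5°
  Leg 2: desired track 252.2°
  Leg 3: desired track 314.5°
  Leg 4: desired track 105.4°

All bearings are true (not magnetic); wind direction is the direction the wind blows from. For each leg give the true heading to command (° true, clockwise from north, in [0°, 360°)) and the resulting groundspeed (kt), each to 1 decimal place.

Leg 1: heading=139.4°, groundspeed=218.7 kt
Leg 2: heading=259.6°, groundspeed=222.0 kt
Leg 3: heading=323.6°, groundspeed=186.2 kt
Leg 4: heading=95.7°, groundspeed=193.9 kt

Leg 1: desired track 147.5°; wind correction -8.1° → command heading 139.4°, groundspeed 218.7 kt
Leg 2: desired track 252.2°; wind correction +7.4° → command heading 259.6°, groundspeed 222.0 kt
Leg 3: desired track 314.5°; wind correction +9.1° → command heading 323.6°, groundspeed 186.2 kt
Leg 4: desired track 105.4°; wind correction -9.7° → command heading 95.7°, groundspeed 193.9 kt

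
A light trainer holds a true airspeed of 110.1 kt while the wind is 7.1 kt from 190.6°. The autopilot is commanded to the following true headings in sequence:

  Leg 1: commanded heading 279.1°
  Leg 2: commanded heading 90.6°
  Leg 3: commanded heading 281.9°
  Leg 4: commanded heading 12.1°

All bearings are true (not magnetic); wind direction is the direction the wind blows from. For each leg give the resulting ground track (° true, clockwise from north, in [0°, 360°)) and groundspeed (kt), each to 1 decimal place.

Leg 1: track=282.8°, groundspeed=110.1 kt
Leg 2: track=87.0°, groundspeed=111.6 kt
Leg 3: track=285.6°, groundspeed=110.5 kt
Leg 4: track=12.0°, groundspeed=117.2 kt

Leg 1: heading 279.1°; drift +3.7° → track 282.8°, groundspeed 110.1 kt
Leg 2: heading 90.6°; drift -3.6° → track 87.0°, groundspeed 111.6 kt
Leg 3: heading 281.9°; drift +3.7° → track 285.6°, groundspeed 110.5 kt
Leg 4: heading 12.1°; drift -0.1° → track 12.0°, groundspeed 117.2 kt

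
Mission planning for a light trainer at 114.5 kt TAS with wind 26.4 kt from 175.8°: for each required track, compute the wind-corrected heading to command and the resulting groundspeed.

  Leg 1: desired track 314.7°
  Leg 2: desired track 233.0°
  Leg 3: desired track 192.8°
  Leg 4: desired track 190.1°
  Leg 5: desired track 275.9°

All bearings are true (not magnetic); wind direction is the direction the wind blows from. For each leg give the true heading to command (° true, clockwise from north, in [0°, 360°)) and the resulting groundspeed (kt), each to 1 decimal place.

Leg 1: heading=306.0°, groundspeed=133.1 kt
Leg 2: heading=221.8°, groundspeed=98.0 kt
Leg 3: heading=188.9°, groundspeed=89.0 kt
Leg 4: heading=186.8°, groundspeed=88.7 kt
Leg 5: heading=262.8°, groundspeed=116.1 kt

Leg 1: desired track 314.7°; wind correction -8.7° → command heading 306.0°, groundspeed 133.1 kt
Leg 2: desired track 233.0°; wind correction -11.2° → command heading 221.8°, groundspeed 98.0 kt
Leg 3: desired track 192.8°; wind correction -3.9° → command heading 188.9°, groundspeed 89.0 kt
Leg 4: desired track 190.1°; wind correction -3.3° → command heading 186.8°, groundspeed 88.7 kt
Leg 5: desired track 275.9°; wind correction -13.1° → command heading 262.8°, groundspeed 116.1 kt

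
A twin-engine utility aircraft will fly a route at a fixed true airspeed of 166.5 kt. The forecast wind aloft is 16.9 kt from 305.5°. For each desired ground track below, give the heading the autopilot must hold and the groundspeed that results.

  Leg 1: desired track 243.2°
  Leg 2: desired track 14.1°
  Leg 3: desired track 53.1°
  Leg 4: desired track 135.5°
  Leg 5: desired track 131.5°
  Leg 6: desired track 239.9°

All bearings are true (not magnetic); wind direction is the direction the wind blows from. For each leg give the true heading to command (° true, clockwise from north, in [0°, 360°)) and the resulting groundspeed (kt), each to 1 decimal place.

Leg 1: heading=248.4°, groundspeed=158.0 kt
Leg 2: heading=8.7°, groundspeed=159.6 kt
Leg 3: heading=47.5°, groundspeed=170.8 kt
Leg 4: heading=136.5°, groundspeed=183.1 kt
Leg 5: heading=132.1°, groundspeed=183.3 kt
Leg 6: heading=245.2°, groundspeed=158.8 kt

Leg 1: desired track 243.2°; wind correction +5.2° → command heading 248.4°, groundspeed 158.0 kt
Leg 2: desired track 14.1°; wind correction -5.4° → command heading 8.7°, groundspeed 159.6 kt
Leg 3: desired track 53.1°; wind correction -5.6° → command heading 47.5°, groundspeed 170.8 kt
Leg 4: desired track 135.5°; wind correction +1.0° → command heading 136.5°, groundspeed 183.1 kt
Leg 5: desired track 131.5°; wind correction +0.6° → command heading 132.1°, groundspeed 183.3 kt
Leg 6: desired track 239.9°; wind correction +5.3° → command heading 245.2°, groundspeed 158.8 kt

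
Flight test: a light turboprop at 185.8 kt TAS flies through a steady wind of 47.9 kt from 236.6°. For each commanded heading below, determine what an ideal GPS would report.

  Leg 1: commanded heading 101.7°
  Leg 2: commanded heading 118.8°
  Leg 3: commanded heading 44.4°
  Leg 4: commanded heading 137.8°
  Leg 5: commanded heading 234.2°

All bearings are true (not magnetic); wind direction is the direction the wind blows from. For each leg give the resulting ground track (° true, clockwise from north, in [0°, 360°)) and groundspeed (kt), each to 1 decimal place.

Leg 1: track=92.9°, groundspeed=222.2 kt
Leg 2: track=107.3°, groundspeed=212.4 kt
Leg 3: track=46.9°, groundspeed=232.8 kt
Leg 4: track=124.0°, groundspeed=198.8 kt
Leg 5: track=233.4°, groundspeed=138.0 kt

Leg 1: heading 101.7°; drift -8.8° → track 92.9°, groundspeed 222.2 kt
Leg 2: heading 118.8°; drift -11.5° → track 107.3°, groundspeed 212.4 kt
Leg 3: heading 44.4°; drift +2.5° → track 46.9°, groundspeed 232.8 kt
Leg 4: heading 137.8°; drift -13.8° → track 124.0°, groundspeed 198.8 kt
Leg 5: heading 234.2°; drift -0.8° → track 233.4°, groundspeed 138.0 kt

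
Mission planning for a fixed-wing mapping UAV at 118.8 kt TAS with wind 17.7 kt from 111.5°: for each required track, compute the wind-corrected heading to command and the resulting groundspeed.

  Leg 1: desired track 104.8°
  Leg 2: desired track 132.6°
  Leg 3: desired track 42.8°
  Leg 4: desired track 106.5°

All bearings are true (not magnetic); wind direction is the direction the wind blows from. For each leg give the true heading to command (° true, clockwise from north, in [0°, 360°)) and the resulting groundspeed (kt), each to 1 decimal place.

Leg 1: heading=105.8°, groundspeed=101.2 kt
Leg 2: heading=129.5°, groundspeed=102.1 kt
Leg 3: heading=50.8°, groundspeed=111.2 kt
Leg 4: heading=107.2°, groundspeed=101.2 kt

Leg 1: desired track 104.8°; wind correction +1.0° → command heading 105.8°, groundspeed 101.2 kt
Leg 2: desired track 132.6°; wind correction -3.1° → command heading 129.5°, groundspeed 102.1 kt
Leg 3: desired track 42.8°; wind correction +8.0° → command heading 50.8°, groundspeed 111.2 kt
Leg 4: desired track 106.5°; wind correction +0.7° → command heading 107.2°, groundspeed 101.2 kt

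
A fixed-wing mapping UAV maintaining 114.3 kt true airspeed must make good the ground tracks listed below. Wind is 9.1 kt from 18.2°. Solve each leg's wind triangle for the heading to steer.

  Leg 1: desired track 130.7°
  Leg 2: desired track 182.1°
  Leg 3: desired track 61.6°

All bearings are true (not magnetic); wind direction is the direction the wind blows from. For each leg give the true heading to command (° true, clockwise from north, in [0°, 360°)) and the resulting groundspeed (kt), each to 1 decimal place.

Leg 1: heading=126.5°, groundspeed=117.5 kt
Leg 2: heading=180.8°, groundspeed=123.0 kt
Leg 3: heading=58.5°, groundspeed=107.5 kt

Leg 1: desired track 130.7°; wind correction -4.2° → command heading 126.5°, groundspeed 117.5 kt
Leg 2: desired track 182.1°; wind correction -1.3° → command heading 180.8°, groundspeed 123.0 kt
Leg 3: desired track 61.6°; wind correction -3.1° → command heading 58.5°, groundspeed 107.5 kt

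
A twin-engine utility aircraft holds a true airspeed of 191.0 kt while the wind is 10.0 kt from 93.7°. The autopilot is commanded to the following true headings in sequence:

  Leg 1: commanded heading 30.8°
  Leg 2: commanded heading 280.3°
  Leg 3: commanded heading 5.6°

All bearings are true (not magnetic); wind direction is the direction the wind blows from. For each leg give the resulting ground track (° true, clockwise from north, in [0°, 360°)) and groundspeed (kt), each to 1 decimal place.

Leg 1: heading 30.8°; drift -2.7° → track 28.1°, groundspeed 186.7 kt
Leg 2: heading 280.3°; drift -0.3° → track 280.0°, groundspeed 200.9 kt
Leg 3: heading 5.6°; drift -3.0° → track 2.6°, groundspeed 190.9 kt

Leg 1: track=28.1°, groundspeed=186.7 kt
Leg 2: track=280.0°, groundspeed=200.9 kt
Leg 3: track=2.6°, groundspeed=190.9 kt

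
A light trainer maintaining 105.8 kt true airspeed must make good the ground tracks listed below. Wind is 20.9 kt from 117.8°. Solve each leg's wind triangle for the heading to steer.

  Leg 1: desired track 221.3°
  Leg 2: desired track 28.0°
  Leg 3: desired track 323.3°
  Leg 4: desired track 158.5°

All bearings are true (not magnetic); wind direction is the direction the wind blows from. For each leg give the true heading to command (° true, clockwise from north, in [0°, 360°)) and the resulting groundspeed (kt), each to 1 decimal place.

Leg 1: desired track 221.3°; wind correction -11.1° → command heading 210.2°, groundspeed 108.7 kt
Leg 2: desired track 28.0°; wind correction +11.4° → command heading 39.4°, groundspeed 103.6 kt
Leg 3: desired track 323.3°; wind correction +4.9° → command heading 328.2°, groundspeed 124.3 kt
Leg 4: desired track 158.5°; wind correction -7.4° → command heading 151.1°, groundspeed 89.1 kt

Leg 1: heading=210.2°, groundspeed=108.7 kt
Leg 2: heading=39.4°, groundspeed=103.6 kt
Leg 3: heading=328.2°, groundspeed=124.3 kt
Leg 4: heading=151.1°, groundspeed=89.1 kt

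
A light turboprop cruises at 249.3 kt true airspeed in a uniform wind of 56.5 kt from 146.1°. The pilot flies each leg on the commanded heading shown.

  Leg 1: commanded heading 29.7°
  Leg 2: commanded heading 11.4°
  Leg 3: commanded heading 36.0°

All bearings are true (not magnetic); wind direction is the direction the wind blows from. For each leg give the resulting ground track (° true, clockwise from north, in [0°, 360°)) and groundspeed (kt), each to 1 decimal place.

Leg 1: track=19.3°, groundspeed=279.0 kt
Leg 2: track=3.5°, groundspeed=291.8 kt
Leg 3: track=24.8°, groundspeed=273.9 kt

Leg 1: heading 29.7°; drift -10.4° → track 19.3°, groundspeed 279.0 kt
Leg 2: heading 11.4°; drift -7.9° → track 3.5°, groundspeed 291.8 kt
Leg 3: heading 36.0°; drift -11.2° → track 24.8°, groundspeed 273.9 kt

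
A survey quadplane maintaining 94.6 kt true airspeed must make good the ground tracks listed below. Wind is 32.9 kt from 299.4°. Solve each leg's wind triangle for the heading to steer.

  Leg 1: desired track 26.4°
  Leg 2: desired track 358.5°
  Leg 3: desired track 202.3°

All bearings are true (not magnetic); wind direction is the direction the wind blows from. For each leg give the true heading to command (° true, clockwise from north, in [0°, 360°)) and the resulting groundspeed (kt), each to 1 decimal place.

Leg 1: heading=6.1°, groundspeed=87.0 kt
Leg 2: heading=341.1°, groundspeed=73.4 kt
Leg 3: heading=222.5°, groundspeed=92.9 kt

Leg 1: desired track 26.4°; wind correction -20.3° → command heading 6.1°, groundspeed 87.0 kt
Leg 2: desired track 358.5°; wind correction -17.4° → command heading 341.1°, groundspeed 73.4 kt
Leg 3: desired track 202.3°; wind correction +20.2° → command heading 222.5°, groundspeed 92.9 kt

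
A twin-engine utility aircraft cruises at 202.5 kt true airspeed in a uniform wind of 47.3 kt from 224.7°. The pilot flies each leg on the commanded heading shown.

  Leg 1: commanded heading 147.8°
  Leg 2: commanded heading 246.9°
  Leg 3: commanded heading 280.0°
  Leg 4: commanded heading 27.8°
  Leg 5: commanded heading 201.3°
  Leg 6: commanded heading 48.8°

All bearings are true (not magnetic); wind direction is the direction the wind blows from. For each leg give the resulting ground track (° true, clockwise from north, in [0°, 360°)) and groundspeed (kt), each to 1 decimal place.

Leg 1: heading 147.8°; drift -13.5° → track 134.3°, groundspeed 197.2 kt
Leg 2: heading 246.9°; drift +6.4° → track 253.3°, groundspeed 159.7 kt
Leg 3: heading 280.0°; drift +12.5° → track 292.5°, groundspeed 179.8 kt
Leg 4: heading 27.8°; drift +3.2° → track 31.0°, groundspeed 248.1 kt
Leg 5: heading 201.3°; drift -6.7° → track 194.6°, groundspeed 160.2 kt
Leg 6: heading 48.8°; drift -0.8° → track 48.0°, groundspeed 249.7 kt

Leg 1: track=134.3°, groundspeed=197.2 kt
Leg 2: track=253.3°, groundspeed=159.7 kt
Leg 3: track=292.5°, groundspeed=179.8 kt
Leg 4: track=31.0°, groundspeed=248.1 kt
Leg 5: track=194.6°, groundspeed=160.2 kt
Leg 6: track=48.0°, groundspeed=249.7 kt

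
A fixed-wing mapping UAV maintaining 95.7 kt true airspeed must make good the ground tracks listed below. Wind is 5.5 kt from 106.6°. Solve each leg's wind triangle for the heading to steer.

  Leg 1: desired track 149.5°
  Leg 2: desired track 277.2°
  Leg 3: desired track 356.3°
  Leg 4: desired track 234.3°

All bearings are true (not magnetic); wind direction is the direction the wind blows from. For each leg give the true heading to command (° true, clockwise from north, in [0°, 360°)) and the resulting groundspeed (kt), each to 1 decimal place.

Leg 1: heading=147.3°, groundspeed=91.6 kt
Leg 2: heading=276.7°, groundspeed=101.1 kt
Leg 3: heading=359.4°, groundspeed=97.5 kt
Leg 4: heading=231.7°, groundspeed=99.0 kt

Leg 1: desired track 149.5°; wind correction -2.2° → command heading 147.3°, groundspeed 91.6 kt
Leg 2: desired track 277.2°; wind correction -0.5° → command heading 276.7°, groundspeed 101.1 kt
Leg 3: desired track 356.3°; wind correction +3.1° → command heading 359.4°, groundspeed 97.5 kt
Leg 4: desired track 234.3°; wind correction -2.6° → command heading 231.7°, groundspeed 99.0 kt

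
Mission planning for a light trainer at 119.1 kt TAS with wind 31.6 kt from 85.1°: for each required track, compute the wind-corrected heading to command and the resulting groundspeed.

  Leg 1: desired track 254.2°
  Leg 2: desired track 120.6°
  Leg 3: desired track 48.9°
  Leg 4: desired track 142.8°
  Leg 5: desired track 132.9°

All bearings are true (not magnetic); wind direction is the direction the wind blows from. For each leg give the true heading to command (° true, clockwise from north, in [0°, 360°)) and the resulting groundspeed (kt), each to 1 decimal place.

Leg 1: heading=251.3°, groundspeed=150.0 kt
Leg 2: heading=111.7°, groundspeed=92.0 kt
Leg 3: heading=57.9°, groundspeed=92.1 kt
Leg 4: heading=129.8°, groundspeed=99.2 kt
Leg 5: heading=121.6°, groundspeed=95.6 kt

Leg 1: desired track 254.2°; wind correction -2.9° → command heading 251.3°, groundspeed 150.0 kt
Leg 2: desired track 120.6°; wind correction -8.9° → command heading 111.7°, groundspeed 92.0 kt
Leg 3: desired track 48.9°; wind correction +9.0° → command heading 57.9°, groundspeed 92.1 kt
Leg 4: desired track 142.8°; wind correction -13.0° → command heading 129.8°, groundspeed 99.2 kt
Leg 5: desired track 132.9°; wind correction -11.3° → command heading 121.6°, groundspeed 95.6 kt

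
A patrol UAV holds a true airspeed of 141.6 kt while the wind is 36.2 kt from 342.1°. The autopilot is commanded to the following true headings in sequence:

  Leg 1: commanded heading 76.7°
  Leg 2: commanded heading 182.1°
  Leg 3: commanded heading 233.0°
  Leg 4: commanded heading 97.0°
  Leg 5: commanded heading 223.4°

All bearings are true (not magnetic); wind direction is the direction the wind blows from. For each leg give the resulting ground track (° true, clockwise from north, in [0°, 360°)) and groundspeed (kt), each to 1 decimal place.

Leg 1: track=90.7°, groundspeed=148.9 kt
Leg 2: track=178.1°, groundspeed=176.1 kt
Leg 3: track=220.4°, groundspeed=157.2 kt
Leg 4: track=108.8°, groundspeed=160.2 kt
Leg 5: track=212.1°, groundspeed=162.1 kt

Leg 1: heading 76.7°; drift +14.0° → track 90.7°, groundspeed 148.9 kt
Leg 2: heading 182.1°; drift -4.0° → track 178.1°, groundspeed 176.1 kt
Leg 3: heading 233.0°; drift -12.6° → track 220.4°, groundspeed 157.2 kt
Leg 4: heading 97.0°; drift +11.8° → track 108.8°, groundspeed 160.2 kt
Leg 5: heading 223.4°; drift -11.3° → track 212.1°, groundspeed 162.1 kt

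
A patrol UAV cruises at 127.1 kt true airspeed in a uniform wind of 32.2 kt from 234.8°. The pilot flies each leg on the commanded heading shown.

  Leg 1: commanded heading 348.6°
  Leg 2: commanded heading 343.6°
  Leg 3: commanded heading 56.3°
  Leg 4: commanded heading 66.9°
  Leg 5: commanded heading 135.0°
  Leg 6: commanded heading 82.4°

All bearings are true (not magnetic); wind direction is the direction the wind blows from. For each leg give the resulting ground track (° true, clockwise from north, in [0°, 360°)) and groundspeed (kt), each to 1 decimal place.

Leg 1: heading 348.6°; drift +11.9° → track 0.5°, groundspeed 143.2 kt
Leg 2: heading 343.6°; drift +12.5° → track 356.1°, groundspeed 140.8 kt
Leg 3: heading 56.3°; drift -0.3° → track 56.0°, groundspeed 159.3 kt
Leg 4: heading 66.9°; drift -2.4° → track 64.5°, groundspeed 158.7 kt
Leg 5: heading 135.0°; drift -13.5° → track 121.5°, groundspeed 136.3 kt
Leg 6: heading 82.4°; drift -5.5° → track 76.9°, groundspeed 156.3 kt

Leg 1: track=0.5°, groundspeed=143.2 kt
Leg 2: track=356.1°, groundspeed=140.8 kt
Leg 3: track=56.0°, groundspeed=159.3 kt
Leg 4: track=64.5°, groundspeed=158.7 kt
Leg 5: track=121.5°, groundspeed=136.3 kt
Leg 6: track=76.9°, groundspeed=156.3 kt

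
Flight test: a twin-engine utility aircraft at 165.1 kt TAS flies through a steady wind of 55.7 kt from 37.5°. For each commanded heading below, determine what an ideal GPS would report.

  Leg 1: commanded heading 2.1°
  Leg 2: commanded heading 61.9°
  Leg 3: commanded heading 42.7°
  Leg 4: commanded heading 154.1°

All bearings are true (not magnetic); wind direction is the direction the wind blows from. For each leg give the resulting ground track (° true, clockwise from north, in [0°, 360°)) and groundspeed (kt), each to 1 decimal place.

Leg 1: heading 2.1°; drift -15.1° → track 347.0°, groundspeed 124.0 kt
Leg 2: heading 61.9°; drift +11.4° → track 73.3°, groundspeed 116.7 kt
Leg 3: heading 42.7°; drift +2.6° → track 45.3°, groundspeed 109.7 kt
Leg 4: heading 154.1°; drift +14.7° → track 168.8°, groundspeed 196.5 kt

Leg 1: track=347.0°, groundspeed=124.0 kt
Leg 2: track=73.3°, groundspeed=116.7 kt
Leg 3: track=45.3°, groundspeed=109.7 kt
Leg 4: track=168.8°, groundspeed=196.5 kt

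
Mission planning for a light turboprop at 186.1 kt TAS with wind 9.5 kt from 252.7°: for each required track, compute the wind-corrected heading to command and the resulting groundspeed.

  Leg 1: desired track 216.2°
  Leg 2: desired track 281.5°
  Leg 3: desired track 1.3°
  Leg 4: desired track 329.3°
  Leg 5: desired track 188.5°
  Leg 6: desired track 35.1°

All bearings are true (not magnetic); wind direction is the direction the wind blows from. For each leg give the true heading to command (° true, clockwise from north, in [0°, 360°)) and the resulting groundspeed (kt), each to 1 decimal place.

Leg 1: heading=217.9°, groundspeed=178.4 kt
Leg 2: heading=280.1°, groundspeed=177.7 kt
Leg 3: heading=358.5°, groundspeed=188.9 kt
Leg 4: heading=326.5°, groundspeed=183.7 kt
Leg 5: heading=191.1°, groundspeed=181.8 kt
Leg 6: heading=33.3°, groundspeed=193.5 kt

Leg 1: desired track 216.2°; wind correction +1.7° → command heading 217.9°, groundspeed 178.4 kt
Leg 2: desired track 281.5°; wind correction -1.4° → command heading 280.1°, groundspeed 177.7 kt
Leg 3: desired track 1.3°; wind correction -2.8° → command heading 358.5°, groundspeed 188.9 kt
Leg 4: desired track 329.3°; wind correction -2.8° → command heading 326.5°, groundspeed 183.7 kt
Leg 5: desired track 188.5°; wind correction +2.6° → command heading 191.1°, groundspeed 181.8 kt
Leg 6: desired track 35.1°; wind correction -1.8° → command heading 33.3°, groundspeed 193.5 kt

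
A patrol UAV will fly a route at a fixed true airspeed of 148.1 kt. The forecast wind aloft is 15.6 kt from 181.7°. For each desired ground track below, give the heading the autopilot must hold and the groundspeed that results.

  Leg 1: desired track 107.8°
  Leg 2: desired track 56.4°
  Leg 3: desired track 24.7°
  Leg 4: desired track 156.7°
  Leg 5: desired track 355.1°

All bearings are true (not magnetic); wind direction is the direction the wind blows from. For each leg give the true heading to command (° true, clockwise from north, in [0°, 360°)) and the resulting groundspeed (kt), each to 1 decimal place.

Leg 1: desired track 107.8°; wind correction +5.8° → command heading 113.6°, groundspeed 143.0 kt
Leg 2: desired track 56.4°; wind correction +4.9° → command heading 61.3°, groundspeed 156.6 kt
Leg 3: desired track 24.7°; wind correction +2.4° → command heading 27.1°, groundspeed 162.3 kt
Leg 4: desired track 156.7°; wind correction +2.6° → command heading 159.3°, groundspeed 133.8 kt
Leg 5: desired track 355.1°; wind correction -0.7° → command heading 354.4°, groundspeed 163.6 kt

Leg 1: heading=113.6°, groundspeed=143.0 kt
Leg 2: heading=61.3°, groundspeed=156.6 kt
Leg 3: heading=27.1°, groundspeed=162.3 kt
Leg 4: heading=159.3°, groundspeed=133.8 kt
Leg 5: heading=354.4°, groundspeed=163.6 kt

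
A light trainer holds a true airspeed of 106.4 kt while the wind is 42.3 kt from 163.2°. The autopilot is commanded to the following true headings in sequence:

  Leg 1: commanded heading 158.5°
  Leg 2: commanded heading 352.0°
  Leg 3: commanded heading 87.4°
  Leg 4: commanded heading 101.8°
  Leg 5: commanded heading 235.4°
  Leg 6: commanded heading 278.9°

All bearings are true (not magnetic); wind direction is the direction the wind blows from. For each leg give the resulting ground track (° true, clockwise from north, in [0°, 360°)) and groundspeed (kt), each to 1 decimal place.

Leg 1: heading 158.5°; drift -3.1° → track 155.4°, groundspeed 64.3 kt
Leg 2: heading 352.0°; drift -2.5° → track 349.5°, groundspeed 148.3 kt
Leg 3: heading 87.4°; drift -23.1° → track 64.3°, groundspeed 104.4 kt
Leg 4: heading 101.8°; drift -23.3° → track 78.5°, groundspeed 93.8 kt
Leg 5: heading 235.4°; drift +23.3° → track 258.7°, groundspeed 101.8 kt
Leg 6: heading 278.9°; drift +17.0° → track 295.9°, groundspeed 130.4 kt

Leg 1: track=155.4°, groundspeed=64.3 kt
Leg 2: track=349.5°, groundspeed=148.3 kt
Leg 3: track=64.3°, groundspeed=104.4 kt
Leg 4: track=78.5°, groundspeed=93.8 kt
Leg 5: track=258.7°, groundspeed=101.8 kt
Leg 6: track=295.9°, groundspeed=130.4 kt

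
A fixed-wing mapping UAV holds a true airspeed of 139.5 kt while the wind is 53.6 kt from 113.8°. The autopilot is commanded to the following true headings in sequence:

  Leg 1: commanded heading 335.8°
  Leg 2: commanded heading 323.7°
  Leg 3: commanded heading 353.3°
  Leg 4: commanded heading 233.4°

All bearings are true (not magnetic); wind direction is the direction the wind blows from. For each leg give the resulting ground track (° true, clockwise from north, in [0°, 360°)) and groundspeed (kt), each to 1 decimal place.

Leg 1: heading 335.8°; drift -11.3° → track 324.5°, groundspeed 182.9 kt
Leg 2: heading 323.7°; drift -8.2° → track 315.5°, groundspeed 187.9 kt
Leg 3: heading 353.3°; drift -15.5° → track 337.8°, groundspeed 173.0 kt
Leg 4: heading 233.4°; drift +15.7° → track 249.1°, groundspeed 172.4 kt

Leg 1: track=324.5°, groundspeed=182.9 kt
Leg 2: track=315.5°, groundspeed=187.9 kt
Leg 3: track=337.8°, groundspeed=173.0 kt
Leg 4: track=249.1°, groundspeed=172.4 kt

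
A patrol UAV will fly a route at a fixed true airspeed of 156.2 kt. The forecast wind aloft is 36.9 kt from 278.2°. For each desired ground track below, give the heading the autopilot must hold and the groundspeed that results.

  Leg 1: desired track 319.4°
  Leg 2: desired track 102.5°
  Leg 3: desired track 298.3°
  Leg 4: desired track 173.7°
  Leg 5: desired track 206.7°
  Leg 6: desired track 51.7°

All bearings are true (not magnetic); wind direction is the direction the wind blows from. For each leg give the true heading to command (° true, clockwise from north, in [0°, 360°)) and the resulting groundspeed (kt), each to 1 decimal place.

Leg 1: heading=310.4°, groundspeed=126.5 kt
Leg 2: heading=103.5°, groundspeed=193.0 kt
Leg 3: heading=293.6°, groundspeed=121.0 kt
Leg 4: heading=186.9°, groundspeed=161.3 kt
Leg 5: heading=219.6°, groundspeed=140.5 kt
Leg 6: heading=41.8°, groundspeed=179.3 kt

Leg 1: desired track 319.4°; wind correction -9.0° → command heading 310.4°, groundspeed 126.5 kt
Leg 2: desired track 102.5°; wind correction +1.0° → command heading 103.5°, groundspeed 193.0 kt
Leg 3: desired track 298.3°; wind correction -4.7° → command heading 293.6°, groundspeed 121.0 kt
Leg 4: desired track 173.7°; wind correction +13.2° → command heading 186.9°, groundspeed 161.3 kt
Leg 5: desired track 206.7°; wind correction +12.9° → command heading 219.6°, groundspeed 140.5 kt
Leg 6: desired track 51.7°; wind correction -9.9° → command heading 41.8°, groundspeed 179.3 kt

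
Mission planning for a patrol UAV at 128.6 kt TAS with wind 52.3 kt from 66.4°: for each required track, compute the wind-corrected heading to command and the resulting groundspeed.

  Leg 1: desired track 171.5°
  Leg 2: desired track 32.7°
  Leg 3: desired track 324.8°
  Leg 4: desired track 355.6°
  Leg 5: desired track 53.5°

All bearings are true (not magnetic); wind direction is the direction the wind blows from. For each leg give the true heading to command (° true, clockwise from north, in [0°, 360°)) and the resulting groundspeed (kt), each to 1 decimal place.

Leg 1: desired track 171.5°; wind correction -23.1° → command heading 148.4°, groundspeed 131.9 kt
Leg 2: desired track 32.7°; wind correction +13.0° → command heading 45.7°, groundspeed 81.8 kt
Leg 3: desired track 324.8°; wind correction +23.5° → command heading 348.3°, groundspeed 128.5 kt
Leg 4: desired track 355.6°; wind correction +22.6° → command heading 18.2°, groundspeed 101.5 kt
Leg 5: desired track 53.5°; wind correction +5.2° → command heading 58.7°, groundspeed 77.1 kt

Leg 1: heading=148.4°, groundspeed=131.9 kt
Leg 2: heading=45.7°, groundspeed=81.8 kt
Leg 3: heading=348.3°, groundspeed=128.5 kt
Leg 4: heading=18.2°, groundspeed=101.5 kt
Leg 5: heading=58.7°, groundspeed=77.1 kt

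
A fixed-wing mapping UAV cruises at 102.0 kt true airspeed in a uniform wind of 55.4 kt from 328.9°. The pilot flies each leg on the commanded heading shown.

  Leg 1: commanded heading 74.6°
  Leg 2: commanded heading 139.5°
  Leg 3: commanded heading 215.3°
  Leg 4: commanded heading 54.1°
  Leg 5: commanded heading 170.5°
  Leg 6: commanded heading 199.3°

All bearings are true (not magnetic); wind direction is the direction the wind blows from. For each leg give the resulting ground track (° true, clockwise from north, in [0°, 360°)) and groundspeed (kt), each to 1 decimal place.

Leg 1: track=99.1°, groundspeed=128.6 kt
Leg 2: track=142.8°, groundspeed=156.9 kt
Leg 3: track=193.1°, groundspeed=134.2 kt
Leg 4: track=83.7°, groundspeed=111.9 kt
Leg 5: track=162.9°, groundspeed=154.9 kt
Leg 6: track=182.0°, groundspeed=143.8 kt

Leg 1: heading 74.6°; drift +24.5° → track 99.1°, groundspeed 128.6 kt
Leg 2: heading 139.5°; drift +3.3° → track 142.8°, groundspeed 156.9 kt
Leg 3: heading 215.3°; drift -22.2° → track 193.1°, groundspeed 134.2 kt
Leg 4: heading 54.1°; drift +29.6° → track 83.7°, groundspeed 111.9 kt
Leg 5: heading 170.5°; drift -7.6° → track 162.9°, groundspeed 154.9 kt
Leg 6: heading 199.3°; drift -17.3° → track 182.0°, groundspeed 143.8 kt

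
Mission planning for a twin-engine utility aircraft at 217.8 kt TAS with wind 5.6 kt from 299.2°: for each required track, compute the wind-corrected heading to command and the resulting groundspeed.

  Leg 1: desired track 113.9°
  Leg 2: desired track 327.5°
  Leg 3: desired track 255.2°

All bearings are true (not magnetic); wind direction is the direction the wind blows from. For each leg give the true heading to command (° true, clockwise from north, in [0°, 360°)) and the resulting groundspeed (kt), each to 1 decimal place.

Leg 1: heading=113.8°, groundspeed=223.4 kt
Leg 2: heading=326.8°, groundspeed=212.9 kt
Leg 3: heading=256.2°, groundspeed=213.7 kt

Leg 1: desired track 113.9°; wind correction -0.1° → command heading 113.8°, groundspeed 223.4 kt
Leg 2: desired track 327.5°; wind correction -0.7° → command heading 326.8°, groundspeed 212.9 kt
Leg 3: desired track 255.2°; wind correction +1.0° → command heading 256.2°, groundspeed 213.7 kt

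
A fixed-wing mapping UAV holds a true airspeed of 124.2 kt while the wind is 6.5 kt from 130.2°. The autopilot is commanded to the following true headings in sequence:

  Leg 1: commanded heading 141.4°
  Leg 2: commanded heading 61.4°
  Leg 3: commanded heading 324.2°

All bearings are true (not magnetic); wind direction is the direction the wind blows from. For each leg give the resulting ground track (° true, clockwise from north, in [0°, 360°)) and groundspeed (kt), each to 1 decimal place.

Leg 1: heading 141.4°; drift +0.6° → track 142.0°, groundspeed 117.8 kt
Leg 2: heading 61.4°; drift -2.8° → track 58.6°, groundspeed 122.0 kt
Leg 3: heading 324.2°; drift -0.7° → track 323.5°, groundspeed 130.5 kt

Leg 1: track=142.0°, groundspeed=117.8 kt
Leg 2: track=58.6°, groundspeed=122.0 kt
Leg 3: track=323.5°, groundspeed=130.5 kt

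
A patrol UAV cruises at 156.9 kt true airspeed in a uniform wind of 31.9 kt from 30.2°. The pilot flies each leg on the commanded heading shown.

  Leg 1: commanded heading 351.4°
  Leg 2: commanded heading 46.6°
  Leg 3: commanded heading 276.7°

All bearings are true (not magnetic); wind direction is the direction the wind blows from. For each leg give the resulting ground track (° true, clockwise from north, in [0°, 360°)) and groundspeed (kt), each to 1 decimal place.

Leg 1: heading 351.4°; drift -8.6° → track 342.8°, groundspeed 133.5 kt
Leg 2: heading 46.6°; drift +4.1° → track 50.7°, groundspeed 126.6 kt
Leg 3: heading 276.7°; drift -9.8° → track 266.9°, groundspeed 172.1 kt

Leg 1: track=342.8°, groundspeed=133.5 kt
Leg 2: track=50.7°, groundspeed=126.6 kt
Leg 3: track=266.9°, groundspeed=172.1 kt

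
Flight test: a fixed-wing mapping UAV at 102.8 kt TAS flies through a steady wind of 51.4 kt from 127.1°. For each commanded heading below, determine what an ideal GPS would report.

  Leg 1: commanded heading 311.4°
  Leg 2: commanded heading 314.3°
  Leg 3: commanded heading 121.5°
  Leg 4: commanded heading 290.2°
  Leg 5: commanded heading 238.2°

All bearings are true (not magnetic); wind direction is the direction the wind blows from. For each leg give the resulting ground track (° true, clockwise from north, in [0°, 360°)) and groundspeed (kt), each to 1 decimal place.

Leg 1: track=310.0°, groundspeed=154.1 kt
Leg 2: track=311.9°, groundspeed=153.9 kt
Leg 3: track=116.0°, groundspeed=51.9 kt
Leg 4: track=295.8°, groundspeed=152.7 kt
Leg 5: track=259.8°, groundspeed=130.4 kt

Leg 1: heading 311.4°; drift -1.4° → track 310.0°, groundspeed 154.1 kt
Leg 2: heading 314.3°; drift -2.4° → track 311.9°, groundspeed 153.9 kt
Leg 3: heading 121.5°; drift -5.5° → track 116.0°, groundspeed 51.9 kt
Leg 4: heading 290.2°; drift +5.6° → track 295.8°, groundspeed 152.7 kt
Leg 5: heading 238.2°; drift +21.6° → track 259.8°, groundspeed 130.4 kt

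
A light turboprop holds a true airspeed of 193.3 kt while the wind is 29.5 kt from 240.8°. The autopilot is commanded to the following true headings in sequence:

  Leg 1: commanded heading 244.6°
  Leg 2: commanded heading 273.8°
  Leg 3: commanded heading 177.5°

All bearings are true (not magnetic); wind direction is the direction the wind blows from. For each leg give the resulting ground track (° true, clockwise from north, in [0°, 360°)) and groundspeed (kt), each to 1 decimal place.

Leg 1: track=245.3°, groundspeed=163.9 kt
Leg 2: track=279.2°, groundspeed=169.3 kt
Leg 3: track=169.2°, groundspeed=182.0 kt

Leg 1: heading 244.6°; drift +0.7° → track 245.3°, groundspeed 163.9 kt
Leg 2: heading 273.8°; drift +5.4° → track 279.2°, groundspeed 169.3 kt
Leg 3: heading 177.5°; drift -8.3° → track 169.2°, groundspeed 182.0 kt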